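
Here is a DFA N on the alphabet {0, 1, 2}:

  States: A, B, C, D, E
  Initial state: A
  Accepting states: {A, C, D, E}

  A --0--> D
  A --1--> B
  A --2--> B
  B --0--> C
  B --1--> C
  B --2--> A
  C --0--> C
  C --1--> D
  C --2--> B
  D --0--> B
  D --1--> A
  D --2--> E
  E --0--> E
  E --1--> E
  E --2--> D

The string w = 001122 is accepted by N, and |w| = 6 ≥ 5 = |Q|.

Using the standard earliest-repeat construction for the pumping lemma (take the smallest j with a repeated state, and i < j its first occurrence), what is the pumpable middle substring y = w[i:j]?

Run of N on w = 0 0 1 1 2 2:
  step 0: A  (start)
  step 1: D  (read 0: A→D)
  step 2: B  (read 0: D→B)
  step 3: C  (read 1: B→C)
  step 4: D  (read 1: C→D)   ← first repeat (D seen earlier)
  step 5: E  (read 2: D→E)
  step 6: D  (read 2: E→D)

So i = 1, j = 4, giving x = w[0:1] = 0, y = w[1:4] = 011, z = w[4:6] = 22.
Check: |xy| = 4 ≤ 5 and |y| = 3 ≥ 1. Reading y takes N from D back to D, so every xyⁱz is accepted.

011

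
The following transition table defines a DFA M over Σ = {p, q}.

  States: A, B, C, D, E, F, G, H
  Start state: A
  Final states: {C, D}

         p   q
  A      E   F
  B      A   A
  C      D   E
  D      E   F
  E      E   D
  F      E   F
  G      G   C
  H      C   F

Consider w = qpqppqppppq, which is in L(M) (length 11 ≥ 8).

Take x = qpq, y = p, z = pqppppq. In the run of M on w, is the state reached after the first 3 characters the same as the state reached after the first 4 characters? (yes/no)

no

Run of M on the first 4 characters of w = q p q p:
  step 0: A  (start)
  step 1: F  (read q: A→F)
  step 2: E  (read p: F→E)
  step 3: D  (read q: E→D)
  step 4: E  (read p: D→E)

After x (step 3): D. After xy (step 4): E.
They differ (D ≠ E), so y is not a cycle from the state after x; this split is not the one the pumping-lemma construction produces, and pumping y need not keep the string in L(M).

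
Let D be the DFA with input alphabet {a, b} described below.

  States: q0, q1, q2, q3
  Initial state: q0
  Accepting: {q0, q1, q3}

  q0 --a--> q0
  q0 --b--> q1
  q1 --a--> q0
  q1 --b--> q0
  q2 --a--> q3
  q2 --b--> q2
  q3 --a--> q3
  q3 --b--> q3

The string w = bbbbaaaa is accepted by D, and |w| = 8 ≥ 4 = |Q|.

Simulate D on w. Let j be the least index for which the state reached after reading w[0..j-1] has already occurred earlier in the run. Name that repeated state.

State sequence: q0 -b-> q1 -b-> q0 -b-> q1 -b-> q0 -a-> q0 -a-> q0 -a-> q0 -a-> q0
First repeat at step 2: q0 was already visited.

The earliest repeat is at step j = 2: D is in q0, which it already visited at step i = 0.
Since D has 4 states, any run of length ≥ 4 visits 4+1 states, so by pigeonhole some state repeats within the first 4 steps — that repeat gives the pumpable loop.

q0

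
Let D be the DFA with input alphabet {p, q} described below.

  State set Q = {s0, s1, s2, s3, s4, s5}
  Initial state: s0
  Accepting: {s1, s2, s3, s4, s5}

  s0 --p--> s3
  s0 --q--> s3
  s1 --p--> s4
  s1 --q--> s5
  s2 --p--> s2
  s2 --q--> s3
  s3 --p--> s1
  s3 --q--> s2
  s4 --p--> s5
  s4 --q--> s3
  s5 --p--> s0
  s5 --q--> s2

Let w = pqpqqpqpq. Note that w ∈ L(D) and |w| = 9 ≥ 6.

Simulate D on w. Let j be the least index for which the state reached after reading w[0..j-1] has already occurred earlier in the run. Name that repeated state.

State sequence: s0 -p-> s3 -q-> s2 -p-> s2 -q-> s3 -q-> s2 -p-> s2 -q-> s3 -p-> s1 -q-> s5
First repeat at step 3: s2 was already visited.

The earliest repeat is at step j = 3: D is in s2, which it already visited at step i = 2.
The DFA has 6 states, so the proof of the pumping lemma guarantees a repeated state among the first 6+1 visited; the segment between the two visits is the pumpable y.

s2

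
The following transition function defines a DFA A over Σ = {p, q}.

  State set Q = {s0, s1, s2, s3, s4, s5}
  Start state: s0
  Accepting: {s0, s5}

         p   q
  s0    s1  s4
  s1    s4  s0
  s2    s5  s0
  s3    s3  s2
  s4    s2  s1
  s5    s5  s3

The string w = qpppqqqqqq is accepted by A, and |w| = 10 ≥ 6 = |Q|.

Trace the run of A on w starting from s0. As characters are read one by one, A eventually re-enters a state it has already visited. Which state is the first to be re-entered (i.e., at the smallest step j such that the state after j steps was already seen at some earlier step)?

s5

Run of A on w = q p p p q q q q q q:
  step 0: s0  (start)
  step 1: s4  (read q: s0→s4)
  step 2: s2  (read p: s4→s2)
  step 3: s5  (read p: s2→s5)
  step 4: s5  (read p: s5→s5)   ← first repeat (s5 seen earlier)
  step 5: s3  (read q: s5→s3)
  step 6: s2  (read q: s3→s2)
  step 7: s0  (read q: s2→s0)
  step 8: s4  (read q: s0→s4)
  step 9: s1  (read q: s4→s1)
  step 10: s0  (read q: s1→s0)

The earliest repeat is at step j = 4: A is in s5, which it already visited at step i = 3.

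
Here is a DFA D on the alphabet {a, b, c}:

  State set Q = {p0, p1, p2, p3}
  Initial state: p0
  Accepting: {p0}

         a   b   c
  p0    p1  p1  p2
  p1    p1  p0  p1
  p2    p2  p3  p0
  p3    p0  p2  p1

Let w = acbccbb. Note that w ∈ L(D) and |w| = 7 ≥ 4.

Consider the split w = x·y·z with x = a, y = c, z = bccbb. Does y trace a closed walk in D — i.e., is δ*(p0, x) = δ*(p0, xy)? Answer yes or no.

State sequence: p0 -a-> p1 -c-> p1

After x (step 1): p1. After xy (step 2): p1.
They match, so y = c drives D around a cycle from p1 back to itself; pumping y any number of times keeps D in p1 before reading z, and xyⁱz ∈ L(D) for every i ≥ 0.

yes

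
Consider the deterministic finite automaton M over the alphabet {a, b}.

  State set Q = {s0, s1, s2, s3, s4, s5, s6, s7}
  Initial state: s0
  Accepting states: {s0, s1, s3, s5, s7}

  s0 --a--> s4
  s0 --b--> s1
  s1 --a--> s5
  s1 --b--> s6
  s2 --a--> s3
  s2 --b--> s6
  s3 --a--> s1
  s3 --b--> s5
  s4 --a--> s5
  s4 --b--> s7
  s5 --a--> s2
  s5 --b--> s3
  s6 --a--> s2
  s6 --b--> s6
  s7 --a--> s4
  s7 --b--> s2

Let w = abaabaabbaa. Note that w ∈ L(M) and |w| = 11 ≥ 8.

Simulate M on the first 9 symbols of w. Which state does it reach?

s5

State sequence: s0 -a-> s4 -b-> s7 -a-> s4 -a-> s5 -b-> s3 -a-> s1 -a-> s5 -b-> s3 -b-> s5

After reading 9 characters, M is in state s5.
(This kind of state-tracing is the core of the pumping-lemma construction: with 8 states, pigeonhole forces a repeat within the first 8 steps.)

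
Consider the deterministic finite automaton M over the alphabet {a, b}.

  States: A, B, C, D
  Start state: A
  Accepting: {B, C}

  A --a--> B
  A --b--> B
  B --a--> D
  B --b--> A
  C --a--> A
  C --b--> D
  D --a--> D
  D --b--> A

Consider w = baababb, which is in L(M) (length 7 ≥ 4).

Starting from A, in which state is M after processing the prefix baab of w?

A

Run of M on the first 4 characters of w = b a a b:
  step 0: A  (start)
  step 1: B  (read b: A→B)
  step 2: D  (read a: B→D)
  step 3: D  (read a: D→D)
  step 4: A  (read b: D→A)

After reading 4 characters, M is in state A.
(This kind of state-tracing is the core of the pumping-lemma construction: with 4 states, pigeonhole forces a repeat within the first 4 steps.)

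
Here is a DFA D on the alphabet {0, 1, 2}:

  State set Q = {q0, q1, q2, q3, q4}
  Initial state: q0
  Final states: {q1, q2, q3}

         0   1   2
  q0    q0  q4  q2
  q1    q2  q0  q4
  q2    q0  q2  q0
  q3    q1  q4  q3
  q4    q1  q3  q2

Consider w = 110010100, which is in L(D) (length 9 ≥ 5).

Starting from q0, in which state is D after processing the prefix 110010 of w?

q0

Run of D on the first 6 characters of w = 1 1 0 0 1 0:
  step 0: q0  (start)
  step 1: q4  (read 1: q0→q4)
  step 2: q3  (read 1: q4→q3)
  step 3: q1  (read 0: q3→q1)
  step 4: q2  (read 0: q1→q2)
  step 5: q2  (read 1: q2→q2)
  step 6: q0  (read 0: q2→q0)

After reading 6 characters, D is in state q0.
(This kind of state-tracing is the core of the pumping-lemma construction: with 5 states, pigeonhole forces a repeat within the first 5 steps.)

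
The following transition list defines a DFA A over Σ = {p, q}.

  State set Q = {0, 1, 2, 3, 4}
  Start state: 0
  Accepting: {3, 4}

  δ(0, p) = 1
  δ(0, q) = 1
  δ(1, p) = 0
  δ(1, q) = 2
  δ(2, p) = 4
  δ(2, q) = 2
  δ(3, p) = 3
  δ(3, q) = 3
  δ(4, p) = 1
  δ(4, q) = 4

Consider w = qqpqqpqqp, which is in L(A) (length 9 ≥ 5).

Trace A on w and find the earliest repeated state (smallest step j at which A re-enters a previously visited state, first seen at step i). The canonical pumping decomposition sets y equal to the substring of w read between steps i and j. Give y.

Run of A on w = q q p q q p q q p:
  step 0: 0  (start)
  step 1: 1  (read q: 0→1)
  step 2: 2  (read q: 1→2)
  step 3: 4  (read p: 2→4)
  step 4: 4  (read q: 4→4)   ← first repeat (4 seen earlier)
  step 5: 4  (read q: 4→4)
  step 6: 1  (read p: 4→1)
  step 7: 2  (read q: 1→2)
  step 8: 2  (read q: 2→2)
  step 9: 4  (read p: 2→4)

So i = 3, j = 4, giving x = w[0:3] = qqp, y = w[3:4] = q, z = w[4:9] = qpqqp.
Check: |xy| = 4 ≤ 5 and |y| = 1 ≥ 1. Reading y takes A from 4 back to 4, so every xyⁱz is accepted.

q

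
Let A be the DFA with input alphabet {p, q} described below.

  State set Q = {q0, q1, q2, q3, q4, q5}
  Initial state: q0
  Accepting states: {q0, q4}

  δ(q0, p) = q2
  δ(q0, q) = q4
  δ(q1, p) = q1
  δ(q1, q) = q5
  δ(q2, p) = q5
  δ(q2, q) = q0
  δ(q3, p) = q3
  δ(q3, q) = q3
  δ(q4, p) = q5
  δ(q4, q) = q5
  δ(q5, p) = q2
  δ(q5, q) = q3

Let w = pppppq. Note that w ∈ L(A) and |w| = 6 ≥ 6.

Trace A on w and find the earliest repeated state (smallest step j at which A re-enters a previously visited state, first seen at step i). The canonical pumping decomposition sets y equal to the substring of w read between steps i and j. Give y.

Run of A on w = p p p p p q:
  step 0: q0  (start)
  step 1: q2  (read p: q0→q2)
  step 2: q5  (read p: q2→q5)
  step 3: q2  (read p: q5→q2)   ← first repeat (q2 seen earlier)
  step 4: q5  (read p: q2→q5)
  step 5: q2  (read p: q5→q2)
  step 6: q0  (read q: q2→q0)

So i = 1, j = 3, giving x = w[0:1] = p, y = w[1:3] = pp, z = w[3:6] = ppq.
Check: |xy| = 3 ≤ 6 and |y| = 2 ≥ 1. Reading y takes A from q2 back to q2, so every xyⁱz is accepted.

pp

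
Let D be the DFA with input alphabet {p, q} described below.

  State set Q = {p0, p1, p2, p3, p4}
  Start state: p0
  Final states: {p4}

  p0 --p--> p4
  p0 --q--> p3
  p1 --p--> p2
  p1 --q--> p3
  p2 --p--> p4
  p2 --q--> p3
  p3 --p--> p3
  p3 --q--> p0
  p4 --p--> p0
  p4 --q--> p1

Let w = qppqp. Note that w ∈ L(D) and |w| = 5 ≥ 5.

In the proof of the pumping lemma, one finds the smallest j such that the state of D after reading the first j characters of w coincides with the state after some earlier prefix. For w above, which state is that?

p3

State sequence: p0 -q-> p3 -p-> p3 -p-> p3 -q-> p0 -p-> p4
First repeat at step 2: p3 was already visited.

The earliest repeat is at step j = 2: D is in p3, which it already visited at step i = 1.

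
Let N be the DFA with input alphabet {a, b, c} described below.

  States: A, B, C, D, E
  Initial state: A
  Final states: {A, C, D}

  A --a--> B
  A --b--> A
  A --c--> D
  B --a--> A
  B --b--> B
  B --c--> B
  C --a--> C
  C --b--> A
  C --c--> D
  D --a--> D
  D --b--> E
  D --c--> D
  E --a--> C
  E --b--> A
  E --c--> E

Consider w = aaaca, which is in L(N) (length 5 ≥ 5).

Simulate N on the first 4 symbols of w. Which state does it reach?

Run of N on the first 4 characters of w = a a a c:
  step 0: A  (start)
  step 1: B  (read a: A→B)
  step 2: A  (read a: B→A)
  step 3: B  (read a: A→B)
  step 4: B  (read c: B→B)

After reading 4 characters, N is in state B.

B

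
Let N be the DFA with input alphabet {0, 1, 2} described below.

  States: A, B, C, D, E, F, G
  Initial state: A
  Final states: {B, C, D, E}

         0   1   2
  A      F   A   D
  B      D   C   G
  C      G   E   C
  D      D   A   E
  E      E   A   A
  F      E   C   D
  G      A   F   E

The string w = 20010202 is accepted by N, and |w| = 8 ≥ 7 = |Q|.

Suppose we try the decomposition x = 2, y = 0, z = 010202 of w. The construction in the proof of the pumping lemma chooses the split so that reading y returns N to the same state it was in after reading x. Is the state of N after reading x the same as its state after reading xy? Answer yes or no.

Run of N on the first 2 characters of w = 2 0:
  step 0: A  (start)
  step 1: D  (read 2: A→D)
  step 2: D  (read 0: D→D)

After x (step 1): D. After xy (step 2): D.
They match, so y = 0 drives N around a cycle from D back to itself; pumping y any number of times keeps N in D before reading z, and xyⁱz ∈ L(N) for every i ≥ 0.

yes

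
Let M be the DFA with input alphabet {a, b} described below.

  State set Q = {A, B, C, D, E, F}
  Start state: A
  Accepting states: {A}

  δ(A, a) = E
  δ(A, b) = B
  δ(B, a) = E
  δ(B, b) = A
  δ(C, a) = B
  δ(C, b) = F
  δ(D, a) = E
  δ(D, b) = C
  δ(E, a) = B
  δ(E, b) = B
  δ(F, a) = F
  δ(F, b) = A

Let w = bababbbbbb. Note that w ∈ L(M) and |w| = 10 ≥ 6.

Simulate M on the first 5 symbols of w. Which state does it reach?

B

Run of M on the first 5 characters of w = b a b a b:
  step 0: A  (start)
  step 1: B  (read b: A→B)
  step 2: E  (read a: B→E)
  step 3: B  (read b: E→B)
  step 4: E  (read a: B→E)
  step 5: B  (read b: E→B)

After reading 5 characters, M is in state B.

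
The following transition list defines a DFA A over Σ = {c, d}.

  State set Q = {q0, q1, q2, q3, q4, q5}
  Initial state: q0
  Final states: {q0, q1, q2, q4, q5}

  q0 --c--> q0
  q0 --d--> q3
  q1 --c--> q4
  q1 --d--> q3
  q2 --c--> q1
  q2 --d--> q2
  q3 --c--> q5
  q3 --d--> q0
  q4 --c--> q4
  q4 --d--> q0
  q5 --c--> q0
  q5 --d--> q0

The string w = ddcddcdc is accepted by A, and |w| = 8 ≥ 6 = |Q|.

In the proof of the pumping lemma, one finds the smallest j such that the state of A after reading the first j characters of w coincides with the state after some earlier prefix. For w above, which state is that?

Run of A on w = d d c d d c d c:
  step 0: q0  (start)
  step 1: q3  (read d: q0→q3)
  step 2: q0  (read d: q3→q0)   ← first repeat (q0 seen earlier)
  step 3: q0  (read c: q0→q0)
  step 4: q3  (read d: q0→q3)
  step 5: q0  (read d: q3→q0)
  step 6: q0  (read c: q0→q0)
  step 7: q3  (read d: q0→q3)
  step 8: q5  (read c: q3→q5)

The earliest repeat is at step j = 2: A is in q0, which it already visited at step i = 0.
Since A has 6 states, any run of length ≥ 6 visits 6+1 states, so by pigeonhole some state repeats within the first 6 steps — that repeat gives the pumpable loop.

q0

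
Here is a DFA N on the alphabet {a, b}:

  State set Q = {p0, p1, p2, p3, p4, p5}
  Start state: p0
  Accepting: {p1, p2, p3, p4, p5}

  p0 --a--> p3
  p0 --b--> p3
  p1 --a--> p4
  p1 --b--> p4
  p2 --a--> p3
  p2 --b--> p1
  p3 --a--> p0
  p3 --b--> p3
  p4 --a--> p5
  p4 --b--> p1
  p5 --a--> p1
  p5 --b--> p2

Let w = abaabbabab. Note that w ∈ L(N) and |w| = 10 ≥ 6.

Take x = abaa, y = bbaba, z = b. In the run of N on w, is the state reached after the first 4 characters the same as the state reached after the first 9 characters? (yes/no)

State sequence: p0 -a-> p3 -b-> p3 -a-> p0 -a-> p3 -b-> p3 -b-> p3 -a-> p0 -b-> p3 -a-> p0

After x (step 4): p3. After xy (step 9): p0.
They differ (p3 ≠ p0), so y is not a cycle from the state after x; this split is not the one the pumping-lemma construction produces, and pumping y need not keep the string in L(N).

no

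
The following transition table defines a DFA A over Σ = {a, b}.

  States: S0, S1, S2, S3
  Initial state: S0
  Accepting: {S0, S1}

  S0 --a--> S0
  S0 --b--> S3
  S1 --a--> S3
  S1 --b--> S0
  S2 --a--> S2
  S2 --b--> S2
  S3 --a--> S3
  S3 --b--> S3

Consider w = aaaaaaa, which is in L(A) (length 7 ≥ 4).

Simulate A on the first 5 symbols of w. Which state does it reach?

S0

Run of A on the first 5 characters of w = a a a a a:
  step 0: S0  (start)
  step 1: S0  (read a: S0→S0)
  step 2: S0  (read a: S0→S0)
  step 3: S0  (read a: S0→S0)
  step 4: S0  (read a: S0→S0)
  step 5: S0  (read a: S0→S0)

After reading 5 characters, A is in state S0.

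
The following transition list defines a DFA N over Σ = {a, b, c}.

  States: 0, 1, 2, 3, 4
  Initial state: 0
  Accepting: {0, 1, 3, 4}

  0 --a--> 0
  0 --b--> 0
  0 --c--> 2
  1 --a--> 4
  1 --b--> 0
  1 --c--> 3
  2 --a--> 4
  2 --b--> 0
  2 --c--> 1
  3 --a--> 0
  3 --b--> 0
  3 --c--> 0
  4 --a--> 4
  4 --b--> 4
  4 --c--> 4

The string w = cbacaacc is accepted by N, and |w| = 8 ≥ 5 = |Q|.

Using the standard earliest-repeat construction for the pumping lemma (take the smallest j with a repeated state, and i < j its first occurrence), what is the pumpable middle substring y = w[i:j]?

Run of N on w = c b a c a a c c:
  step 0: 0  (start)
  step 1: 2  (read c: 0→2)
  step 2: 0  (read b: 2→0)   ← first repeat (0 seen earlier)
  step 3: 0  (read a: 0→0)
  step 4: 2  (read c: 0→2)
  step 5: 4  (read a: 2→4)
  step 6: 4  (read a: 4→4)
  step 7: 4  (read c: 4→4)
  step 8: 4  (read c: 4→4)

So i = 0, j = 2, giving x = w[0:0] = ε, y = w[0:2] = cb, z = w[2:8] = acaacc.
Check: |xy| = 2 ≤ 5 and |y| = 2 ≥ 1. Reading y takes N from 0 back to 0, so every xyⁱz is accepted.
With |Q| = 5, pigeonhole forces a state repeat no later than step 5; the substring read between the first and second visits to that state can be pumped.

cb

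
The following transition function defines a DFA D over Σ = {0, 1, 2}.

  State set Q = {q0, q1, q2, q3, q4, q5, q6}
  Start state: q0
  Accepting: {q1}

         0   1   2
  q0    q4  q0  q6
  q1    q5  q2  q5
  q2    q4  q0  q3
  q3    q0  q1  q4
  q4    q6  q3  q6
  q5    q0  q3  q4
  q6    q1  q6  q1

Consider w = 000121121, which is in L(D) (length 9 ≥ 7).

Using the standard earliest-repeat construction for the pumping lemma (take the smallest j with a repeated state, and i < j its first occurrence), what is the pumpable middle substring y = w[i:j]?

State sequence: q0 -0-> q4 -0-> q6 -0-> q1 -1-> q2 -2-> q3 -1-> q1 -1-> q2 -2-> q3 -1-> q1
First repeat at step 6: q1 was already visited.

So i = 3, j = 6, giving x = w[0:3] = 000, y = w[3:6] = 121, z = w[6:9] = 121.
Check: |xy| = 6 ≤ 7 and |y| = 3 ≥ 1. Reading y takes D from q1 back to q1, so every xyⁱz is accepted.

121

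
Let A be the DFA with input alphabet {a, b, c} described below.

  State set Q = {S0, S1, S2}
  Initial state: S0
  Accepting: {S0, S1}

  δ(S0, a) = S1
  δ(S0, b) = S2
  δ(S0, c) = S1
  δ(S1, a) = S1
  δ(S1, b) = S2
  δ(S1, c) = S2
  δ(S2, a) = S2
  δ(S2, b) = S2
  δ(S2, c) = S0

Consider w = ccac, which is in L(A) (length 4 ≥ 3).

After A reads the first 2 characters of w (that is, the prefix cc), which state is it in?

Run of A on the first 2 characters of w = c c:
  step 0: S0  (start)
  step 1: S1  (read c: S0→S1)
  step 2: S2  (read c: S1→S2)

After reading 2 characters, A is in state S2.

S2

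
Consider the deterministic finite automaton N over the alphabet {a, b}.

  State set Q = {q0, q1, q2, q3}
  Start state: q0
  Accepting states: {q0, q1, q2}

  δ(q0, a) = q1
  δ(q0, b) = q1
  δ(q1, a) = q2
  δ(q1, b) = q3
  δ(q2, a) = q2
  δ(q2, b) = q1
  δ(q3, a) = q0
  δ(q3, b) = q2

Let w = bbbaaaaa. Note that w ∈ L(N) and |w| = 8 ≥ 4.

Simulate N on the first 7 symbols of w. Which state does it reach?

State sequence: q0 -b-> q1 -b-> q3 -b-> q2 -a-> q2 -a-> q2 -a-> q2 -a-> q2

After reading 7 characters, N is in state q2.

q2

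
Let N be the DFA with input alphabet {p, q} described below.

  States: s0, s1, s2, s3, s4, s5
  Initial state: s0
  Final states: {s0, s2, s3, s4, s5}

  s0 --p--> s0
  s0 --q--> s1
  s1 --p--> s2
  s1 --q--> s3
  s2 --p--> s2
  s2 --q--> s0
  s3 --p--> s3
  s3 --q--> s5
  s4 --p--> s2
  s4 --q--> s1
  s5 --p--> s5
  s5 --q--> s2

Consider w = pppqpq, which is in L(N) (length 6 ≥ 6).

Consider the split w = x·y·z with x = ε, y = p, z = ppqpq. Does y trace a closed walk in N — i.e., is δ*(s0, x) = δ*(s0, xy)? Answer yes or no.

State sequence: s0 -p-> s0

After x (step 0): s0. After xy (step 1): s0.
They match, so y = p drives N around a cycle from s0 back to itself; pumping y any number of times keeps N in s0 before reading z, and xyⁱz ∈ L(N) for every i ≥ 0.

yes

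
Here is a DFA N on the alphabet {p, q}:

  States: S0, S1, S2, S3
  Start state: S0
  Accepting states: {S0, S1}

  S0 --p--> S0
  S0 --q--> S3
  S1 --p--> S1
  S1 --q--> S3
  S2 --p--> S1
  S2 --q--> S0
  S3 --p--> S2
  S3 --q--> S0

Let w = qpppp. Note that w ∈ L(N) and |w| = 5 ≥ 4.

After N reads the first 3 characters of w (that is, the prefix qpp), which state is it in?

State sequence: S0 -q-> S3 -p-> S2 -p-> S1

After reading 3 characters, N is in state S1.

S1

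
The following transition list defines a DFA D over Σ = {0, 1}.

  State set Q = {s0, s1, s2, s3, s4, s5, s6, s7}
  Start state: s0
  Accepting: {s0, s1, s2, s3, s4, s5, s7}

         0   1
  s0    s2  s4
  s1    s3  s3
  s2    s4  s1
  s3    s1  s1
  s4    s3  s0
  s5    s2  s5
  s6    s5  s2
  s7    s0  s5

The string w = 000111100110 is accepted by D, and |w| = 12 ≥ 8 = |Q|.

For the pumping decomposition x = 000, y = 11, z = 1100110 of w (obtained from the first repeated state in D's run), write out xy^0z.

0001100110

xy⁰z = xz = 000·1100110 = 0001100110.
Reading y = 11 takes D from s3 back to s3, so after x the machine is still in s3, and z then leads to the accepting state s1. Hence 0001100110 ∈ L(D).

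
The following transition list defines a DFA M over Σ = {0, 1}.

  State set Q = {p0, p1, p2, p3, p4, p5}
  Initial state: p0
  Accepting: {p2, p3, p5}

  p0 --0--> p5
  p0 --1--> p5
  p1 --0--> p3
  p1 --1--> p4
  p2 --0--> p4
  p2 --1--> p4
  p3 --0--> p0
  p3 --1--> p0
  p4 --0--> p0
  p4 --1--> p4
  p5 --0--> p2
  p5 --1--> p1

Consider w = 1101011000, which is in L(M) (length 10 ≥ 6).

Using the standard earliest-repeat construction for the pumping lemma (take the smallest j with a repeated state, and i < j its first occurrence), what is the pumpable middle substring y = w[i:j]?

1101

State sequence: p0 -1-> p5 -1-> p1 -0-> p3 -1-> p0 -0-> p5 -1-> p1 -1-> p4 -0-> p0 -0-> p5 -0-> p2
First repeat at step 4: p0 was already visited.

So i = 0, j = 4, giving x = w[0:0] = ε, y = w[0:4] = 1101, z = w[4:10] = 011000.
Check: |xy| = 4 ≤ 6 and |y| = 4 ≥ 1. Reading y takes M from p0 back to p0, so every xyⁱz is accepted.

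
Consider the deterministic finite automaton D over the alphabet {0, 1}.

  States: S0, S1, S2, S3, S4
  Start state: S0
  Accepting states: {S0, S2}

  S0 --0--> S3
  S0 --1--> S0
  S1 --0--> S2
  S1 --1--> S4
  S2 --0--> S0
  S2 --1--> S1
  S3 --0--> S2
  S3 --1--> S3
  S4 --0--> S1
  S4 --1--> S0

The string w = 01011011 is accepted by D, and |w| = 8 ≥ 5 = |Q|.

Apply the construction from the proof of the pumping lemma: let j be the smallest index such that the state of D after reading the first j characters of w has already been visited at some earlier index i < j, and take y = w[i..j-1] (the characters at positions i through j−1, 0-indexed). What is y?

Run of D on w = 0 1 0 1 1 0 1 1:
  step 0: S0  (start)
  step 1: S3  (read 0: S0→S3)
  step 2: S3  (read 1: S3→S3)   ← first repeat (S3 seen earlier)
  step 3: S2  (read 0: S3→S2)
  step 4: S1  (read 1: S2→S1)
  step 5: S4  (read 1: S1→S4)
  step 6: S1  (read 0: S4→S1)
  step 7: S4  (read 1: S1→S4)
  step 8: S0  (read 1: S4→S0)

So i = 1, j = 2, giving x = w[0:1] = 0, y = w[1:2] = 1, z = w[2:8] = 011011.
Check: |xy| = 2 ≤ 5 and |y| = 1 ≥ 1. Reading y takes D from S3 back to S3, so every xyⁱz is accepted.
Since D has 5 states, any run of length ≥ 5 visits 5+1 states, so by pigeonhole some state repeats within the first 5 steps — that repeat gives the pumpable loop.

1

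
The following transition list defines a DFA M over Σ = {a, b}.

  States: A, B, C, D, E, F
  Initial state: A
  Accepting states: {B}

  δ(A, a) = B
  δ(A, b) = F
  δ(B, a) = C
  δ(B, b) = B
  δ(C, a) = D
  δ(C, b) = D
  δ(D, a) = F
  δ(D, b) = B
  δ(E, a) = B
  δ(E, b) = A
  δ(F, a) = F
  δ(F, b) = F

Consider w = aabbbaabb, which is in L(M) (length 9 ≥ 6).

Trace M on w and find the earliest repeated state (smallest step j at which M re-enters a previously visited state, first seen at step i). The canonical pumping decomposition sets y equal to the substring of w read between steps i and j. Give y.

abb

Run of M on w = a a b b b a a b b:
  step 0: A  (start)
  step 1: B  (read a: A→B)
  step 2: C  (read a: B→C)
  step 3: D  (read b: C→D)
  step 4: B  (read b: D→B)   ← first repeat (B seen earlier)
  step 5: B  (read b: B→B)
  step 6: C  (read a: B→C)
  step 7: D  (read a: C→D)
  step 8: B  (read b: D→B)
  step 9: B  (read b: B→B)

So i = 1, j = 4, giving x = w[0:1] = a, y = w[1:4] = abb, z = w[4:9] = baabb.
Check: |xy| = 4 ≤ 6 and |y| = 3 ≥ 1. Reading y takes M from B back to B, so every xyⁱz is accepted.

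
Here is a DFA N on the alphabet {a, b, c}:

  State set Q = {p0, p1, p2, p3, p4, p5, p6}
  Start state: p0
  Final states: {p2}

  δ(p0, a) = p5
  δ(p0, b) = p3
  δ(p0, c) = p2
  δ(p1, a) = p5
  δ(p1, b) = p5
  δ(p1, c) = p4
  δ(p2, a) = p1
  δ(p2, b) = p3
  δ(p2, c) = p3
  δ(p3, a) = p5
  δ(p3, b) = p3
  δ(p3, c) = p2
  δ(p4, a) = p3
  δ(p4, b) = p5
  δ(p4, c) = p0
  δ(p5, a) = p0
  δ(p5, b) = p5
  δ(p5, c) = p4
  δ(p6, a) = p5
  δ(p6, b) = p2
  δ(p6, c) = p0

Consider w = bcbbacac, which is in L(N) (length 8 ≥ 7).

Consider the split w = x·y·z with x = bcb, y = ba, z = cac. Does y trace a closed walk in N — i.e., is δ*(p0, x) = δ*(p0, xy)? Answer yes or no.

no

State sequence: p0 -b-> p3 -c-> p2 -b-> p3 -b-> p3 -a-> p5

After x (step 3): p3. After xy (step 5): p5.
They differ (p3 ≠ p5), so y is not a cycle from the state after x; this split is not the one the pumping-lemma construction produces, and pumping y need not keep the string in L(N).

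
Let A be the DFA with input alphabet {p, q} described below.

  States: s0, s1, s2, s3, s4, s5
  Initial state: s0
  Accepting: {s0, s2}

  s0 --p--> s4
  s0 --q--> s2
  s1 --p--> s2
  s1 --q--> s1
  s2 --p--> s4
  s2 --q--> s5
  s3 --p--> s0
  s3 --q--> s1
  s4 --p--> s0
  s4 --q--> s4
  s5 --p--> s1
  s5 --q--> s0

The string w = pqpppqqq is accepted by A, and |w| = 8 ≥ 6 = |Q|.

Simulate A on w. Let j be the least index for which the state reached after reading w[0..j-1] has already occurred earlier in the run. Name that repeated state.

s4

State sequence: s0 -p-> s4 -q-> s4 -p-> s0 -p-> s4 -p-> s0 -q-> s2 -q-> s5 -q-> s0
First repeat at step 2: s4 was already visited.

The earliest repeat is at step j = 2: A is in s4, which it already visited at step i = 1.
With |Q| = 6, pigeonhole forces a state repeat no later than step 6; the substring read between the first and second visits to that state can be pumped.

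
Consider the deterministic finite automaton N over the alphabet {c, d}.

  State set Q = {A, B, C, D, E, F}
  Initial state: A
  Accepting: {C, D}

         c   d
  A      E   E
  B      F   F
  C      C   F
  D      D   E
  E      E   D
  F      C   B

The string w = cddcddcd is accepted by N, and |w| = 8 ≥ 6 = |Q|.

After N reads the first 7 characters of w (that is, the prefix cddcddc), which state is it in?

State sequence: A -c-> E -d-> D -d-> E -c-> E -d-> D -d-> E -c-> E

After reading 7 characters, N is in state E.
(This kind of state-tracing is the core of the pumping-lemma construction: with 6 states, pigeonhole forces a repeat within the first 6 steps.)

E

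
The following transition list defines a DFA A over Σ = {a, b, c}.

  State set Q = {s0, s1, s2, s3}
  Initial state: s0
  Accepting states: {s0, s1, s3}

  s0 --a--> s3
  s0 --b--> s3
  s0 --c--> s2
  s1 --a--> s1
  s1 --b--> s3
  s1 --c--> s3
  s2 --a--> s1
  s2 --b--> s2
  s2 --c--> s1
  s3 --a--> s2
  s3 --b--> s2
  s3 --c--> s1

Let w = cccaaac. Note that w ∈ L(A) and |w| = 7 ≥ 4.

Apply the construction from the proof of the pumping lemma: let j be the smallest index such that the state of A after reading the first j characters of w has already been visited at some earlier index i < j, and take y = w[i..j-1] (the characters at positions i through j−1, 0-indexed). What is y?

Run of A on w = c c c a a a c:
  step 0: s0  (start)
  step 1: s2  (read c: s0→s2)
  step 2: s1  (read c: s2→s1)
  step 3: s3  (read c: s1→s3)
  step 4: s2  (read a: s3→s2)   ← first repeat (s2 seen earlier)
  step 5: s1  (read a: s2→s1)
  step 6: s1  (read a: s1→s1)
  step 7: s3  (read c: s1→s3)

So i = 1, j = 4, giving x = w[0:1] = c, y = w[1:4] = cca, z = w[4:7] = aac.
Check: |xy| = 4 ≤ 4 and |y| = 3 ≥ 1. Reading y takes A from s2 back to s2, so every xyⁱz is accepted.
With |Q| = 4, pigeonhole forces a state repeat no later than step 4; the substring read between the first and second visits to that state can be pumped.

cca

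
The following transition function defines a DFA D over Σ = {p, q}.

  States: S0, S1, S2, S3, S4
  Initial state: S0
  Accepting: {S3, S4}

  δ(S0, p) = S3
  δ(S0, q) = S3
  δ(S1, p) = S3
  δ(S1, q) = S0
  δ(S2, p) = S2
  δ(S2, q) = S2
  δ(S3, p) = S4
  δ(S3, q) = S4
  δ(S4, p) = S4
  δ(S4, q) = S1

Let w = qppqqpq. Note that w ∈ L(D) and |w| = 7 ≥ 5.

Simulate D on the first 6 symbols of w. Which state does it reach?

S3

State sequence: S0 -q-> S3 -p-> S4 -p-> S4 -q-> S1 -q-> S0 -p-> S3

After reading 6 characters, D is in state S3.
(This kind of state-tracing is the core of the pumping-lemma construction: with 5 states, pigeonhole forces a repeat within the first 5 steps.)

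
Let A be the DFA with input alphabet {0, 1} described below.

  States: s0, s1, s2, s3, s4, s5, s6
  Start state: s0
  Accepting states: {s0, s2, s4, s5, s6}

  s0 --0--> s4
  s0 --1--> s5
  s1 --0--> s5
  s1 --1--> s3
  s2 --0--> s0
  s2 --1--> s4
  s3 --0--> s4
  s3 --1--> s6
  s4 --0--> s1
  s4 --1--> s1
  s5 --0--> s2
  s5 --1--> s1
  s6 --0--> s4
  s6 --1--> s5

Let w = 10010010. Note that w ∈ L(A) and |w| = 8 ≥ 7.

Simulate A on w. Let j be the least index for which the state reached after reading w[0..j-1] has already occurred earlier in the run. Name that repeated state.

Run of A on w = 1 0 0 1 0 0 1 0:
  step 0: s0  (start)
  step 1: s5  (read 1: s0→s5)
  step 2: s2  (read 0: s5→s2)
  step 3: s0  (read 0: s2→s0)   ← first repeat (s0 seen earlier)
  step 4: s5  (read 1: s0→s5)
  step 5: s2  (read 0: s5→s2)
  step 6: s0  (read 0: s2→s0)
  step 7: s5  (read 1: s0→s5)
  step 8: s2  (read 0: s5→s2)

The earliest repeat is at step j = 3: A is in s0, which it already visited at step i = 0.
The DFA has 7 states, so the proof of the pumping lemma guarantees a repeated state among the first 7+1 visited; the segment between the two visits is the pumpable y.

s0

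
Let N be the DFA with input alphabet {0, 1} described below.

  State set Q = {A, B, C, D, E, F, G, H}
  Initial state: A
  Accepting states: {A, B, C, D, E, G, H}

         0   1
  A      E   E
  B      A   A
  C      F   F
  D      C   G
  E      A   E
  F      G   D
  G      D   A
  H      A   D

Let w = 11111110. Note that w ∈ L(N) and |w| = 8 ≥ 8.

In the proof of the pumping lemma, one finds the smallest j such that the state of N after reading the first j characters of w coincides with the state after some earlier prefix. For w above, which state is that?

E

State sequence: A -1-> E -1-> E -1-> E -1-> E -1-> E -1-> E -1-> E -0-> A
First repeat at step 2: E was already visited.

The earliest repeat is at step j = 2: N is in E, which it already visited at step i = 1.
The DFA has 8 states, so the proof of the pumping lemma guarantees a repeated state among the first 8+1 visited; the segment between the two visits is the pumpable y.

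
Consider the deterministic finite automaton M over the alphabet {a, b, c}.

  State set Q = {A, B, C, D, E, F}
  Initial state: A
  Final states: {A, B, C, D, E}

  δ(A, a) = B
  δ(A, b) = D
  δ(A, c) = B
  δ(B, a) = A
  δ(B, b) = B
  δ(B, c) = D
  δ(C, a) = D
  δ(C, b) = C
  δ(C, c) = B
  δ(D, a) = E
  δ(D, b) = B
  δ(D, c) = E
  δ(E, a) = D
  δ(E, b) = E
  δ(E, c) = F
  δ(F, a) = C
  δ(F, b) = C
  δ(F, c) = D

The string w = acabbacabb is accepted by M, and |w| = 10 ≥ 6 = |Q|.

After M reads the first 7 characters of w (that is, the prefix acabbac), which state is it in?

E

Run of M on the first 7 characters of w = a c a b b a c:
  step 0: A  (start)
  step 1: B  (read a: A→B)
  step 2: D  (read c: B→D)
  step 3: E  (read a: D→E)
  step 4: E  (read b: E→E)
  step 5: E  (read b: E→E)
  step 6: D  (read a: E→D)
  step 7: E  (read c: D→E)

After reading 7 characters, M is in state E.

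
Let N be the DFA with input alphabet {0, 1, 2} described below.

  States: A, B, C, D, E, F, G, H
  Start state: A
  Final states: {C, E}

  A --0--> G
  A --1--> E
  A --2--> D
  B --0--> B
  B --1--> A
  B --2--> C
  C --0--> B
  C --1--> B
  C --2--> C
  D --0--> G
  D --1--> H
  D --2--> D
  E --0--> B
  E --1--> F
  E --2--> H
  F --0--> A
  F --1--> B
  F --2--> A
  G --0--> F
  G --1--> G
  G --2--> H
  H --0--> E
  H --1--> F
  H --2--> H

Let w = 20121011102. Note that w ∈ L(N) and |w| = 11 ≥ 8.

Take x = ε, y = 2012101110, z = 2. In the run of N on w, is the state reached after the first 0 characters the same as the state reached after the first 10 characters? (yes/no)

State sequence: A -2-> D -0-> G -1-> G -2-> H -1-> F -0-> A -1-> E -1-> F -1-> B -0-> B

After x (step 0): A. After xy (step 10): B.
They differ (A ≠ B), so y is not a cycle from the state after x; this split is not the one the pumping-lemma construction produces, and pumping y need not keep the string in L(N).

no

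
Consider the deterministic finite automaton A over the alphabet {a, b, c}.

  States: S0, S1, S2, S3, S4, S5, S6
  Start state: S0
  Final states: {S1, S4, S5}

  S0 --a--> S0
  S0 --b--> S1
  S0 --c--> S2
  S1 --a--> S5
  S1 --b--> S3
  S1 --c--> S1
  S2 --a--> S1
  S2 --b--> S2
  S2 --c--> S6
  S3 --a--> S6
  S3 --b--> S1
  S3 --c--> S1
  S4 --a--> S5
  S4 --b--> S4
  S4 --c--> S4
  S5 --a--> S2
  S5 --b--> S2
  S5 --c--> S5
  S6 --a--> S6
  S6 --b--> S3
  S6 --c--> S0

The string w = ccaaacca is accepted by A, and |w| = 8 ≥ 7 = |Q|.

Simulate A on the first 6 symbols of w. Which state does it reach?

S0

Run of A on the first 6 characters of w = c c a a a c:
  step 0: S0  (start)
  step 1: S2  (read c: S0→S2)
  step 2: S6  (read c: S2→S6)
  step 3: S6  (read a: S6→S6)
  step 4: S6  (read a: S6→S6)
  step 5: S6  (read a: S6→S6)
  step 6: S0  (read c: S6→S0)

After reading 6 characters, A is in state S0.
(This kind of state-tracing is the core of the pumping-lemma construction: with 7 states, pigeonhole forces a repeat within the first 7 steps.)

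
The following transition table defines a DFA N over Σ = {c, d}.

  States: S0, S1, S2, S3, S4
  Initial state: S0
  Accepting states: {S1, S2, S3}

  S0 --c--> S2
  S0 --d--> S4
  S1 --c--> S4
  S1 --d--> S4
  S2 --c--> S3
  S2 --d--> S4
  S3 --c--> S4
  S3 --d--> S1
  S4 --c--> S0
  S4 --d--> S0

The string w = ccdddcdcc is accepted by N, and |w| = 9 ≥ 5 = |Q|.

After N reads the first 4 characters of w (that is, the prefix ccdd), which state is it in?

S4

Run of N on the first 4 characters of w = c c d d:
  step 0: S0  (start)
  step 1: S2  (read c: S0→S2)
  step 2: S3  (read c: S2→S3)
  step 3: S1  (read d: S3→S1)
  step 4: S4  (read d: S1→S4)

After reading 4 characters, N is in state S4.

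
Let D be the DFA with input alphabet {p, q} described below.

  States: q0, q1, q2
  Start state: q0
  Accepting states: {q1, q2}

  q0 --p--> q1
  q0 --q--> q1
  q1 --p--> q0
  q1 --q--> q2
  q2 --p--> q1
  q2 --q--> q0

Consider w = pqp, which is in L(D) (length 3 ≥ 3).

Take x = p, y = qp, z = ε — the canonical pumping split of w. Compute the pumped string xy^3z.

xy^3z = p·qp·qp·qp·ε = pqpqpqp.
Reading y = qp takes D from q1 back to q1, so after x·y·y·y the machine is still in q1, and z then leads to the accepting state q1. Hence pqpqpqp ∈ L(D).

pqpqpqp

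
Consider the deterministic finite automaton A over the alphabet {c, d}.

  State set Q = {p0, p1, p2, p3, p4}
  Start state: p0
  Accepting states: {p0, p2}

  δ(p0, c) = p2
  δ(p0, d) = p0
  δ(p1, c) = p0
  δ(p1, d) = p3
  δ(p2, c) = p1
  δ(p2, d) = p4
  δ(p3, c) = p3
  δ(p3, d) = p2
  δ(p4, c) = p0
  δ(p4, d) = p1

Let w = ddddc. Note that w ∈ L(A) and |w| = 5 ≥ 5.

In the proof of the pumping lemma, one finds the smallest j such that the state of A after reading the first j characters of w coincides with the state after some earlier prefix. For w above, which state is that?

p0

Run of A on w = d d d d c:
  step 0: p0  (start)
  step 1: p0  (read d: p0→p0)   ← first repeat (p0 seen earlier)
  step 2: p0  (read d: p0→p0)
  step 3: p0  (read d: p0→p0)
  step 4: p0  (read d: p0→p0)
  step 5: p2  (read c: p0→p2)

The earliest repeat is at step j = 1: A is in p0, which it already visited at step i = 0.
The DFA has 5 states, so the proof of the pumping lemma guarantees a repeated state among the first 5+1 visited; the segment between the two visits is the pumpable y.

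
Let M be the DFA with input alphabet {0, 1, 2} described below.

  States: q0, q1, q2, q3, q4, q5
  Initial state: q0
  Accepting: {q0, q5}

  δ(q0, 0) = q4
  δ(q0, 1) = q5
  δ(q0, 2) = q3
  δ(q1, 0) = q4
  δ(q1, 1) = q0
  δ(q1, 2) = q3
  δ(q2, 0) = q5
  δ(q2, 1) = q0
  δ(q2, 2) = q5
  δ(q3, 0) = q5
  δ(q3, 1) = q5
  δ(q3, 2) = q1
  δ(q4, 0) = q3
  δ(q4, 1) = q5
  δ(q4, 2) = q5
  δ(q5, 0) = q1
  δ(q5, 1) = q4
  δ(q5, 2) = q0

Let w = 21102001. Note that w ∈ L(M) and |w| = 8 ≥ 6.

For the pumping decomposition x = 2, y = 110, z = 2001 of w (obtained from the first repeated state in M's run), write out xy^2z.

21101102001

xy^2z = 2·110·110·2001 = 21101102001.
Reading y = 110 takes M from q3 back to q3, so after x·y·y the machine is still in q3, and z then leads to the accepting state q5. Hence 21101102001 ∈ L(M).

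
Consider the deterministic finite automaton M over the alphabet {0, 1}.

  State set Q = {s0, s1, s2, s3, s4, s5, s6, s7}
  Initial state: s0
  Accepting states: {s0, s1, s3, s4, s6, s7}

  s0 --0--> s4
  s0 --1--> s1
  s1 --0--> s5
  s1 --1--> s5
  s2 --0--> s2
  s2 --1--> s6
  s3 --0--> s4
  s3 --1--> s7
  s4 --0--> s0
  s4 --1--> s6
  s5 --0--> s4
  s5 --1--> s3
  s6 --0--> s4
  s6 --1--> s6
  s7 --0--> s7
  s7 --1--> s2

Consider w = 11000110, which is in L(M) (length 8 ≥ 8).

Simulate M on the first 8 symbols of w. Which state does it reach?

State sequence: s0 -1-> s1 -1-> s5 -0-> s4 -0-> s0 -0-> s4 -1-> s6 -1-> s6 -0-> s4

After reading 8 characters, M is in state s4.

s4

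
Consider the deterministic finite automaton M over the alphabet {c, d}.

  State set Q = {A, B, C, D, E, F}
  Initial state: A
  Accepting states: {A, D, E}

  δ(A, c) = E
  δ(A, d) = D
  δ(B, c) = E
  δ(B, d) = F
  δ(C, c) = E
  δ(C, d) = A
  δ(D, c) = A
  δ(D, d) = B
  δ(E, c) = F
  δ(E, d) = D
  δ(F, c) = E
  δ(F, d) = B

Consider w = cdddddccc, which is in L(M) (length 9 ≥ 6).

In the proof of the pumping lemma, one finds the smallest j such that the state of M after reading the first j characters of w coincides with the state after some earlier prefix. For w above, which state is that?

Run of M on w = c d d d d d c c c:
  step 0: A  (start)
  step 1: E  (read c: A→E)
  step 2: D  (read d: E→D)
  step 3: B  (read d: D→B)
  step 4: F  (read d: B→F)
  step 5: B  (read d: F→B)   ← first repeat (B seen earlier)
  step 6: F  (read d: B→F)
  step 7: E  (read c: F→E)
  step 8: F  (read c: E→F)
  step 9: E  (read c: F→E)

The earliest repeat is at step j = 5: M is in B, which it already visited at step i = 3.
With |Q| = 6, pigeonhole forces a state repeat no later than step 6; the substring read between the first and second visits to that state can be pumped.

B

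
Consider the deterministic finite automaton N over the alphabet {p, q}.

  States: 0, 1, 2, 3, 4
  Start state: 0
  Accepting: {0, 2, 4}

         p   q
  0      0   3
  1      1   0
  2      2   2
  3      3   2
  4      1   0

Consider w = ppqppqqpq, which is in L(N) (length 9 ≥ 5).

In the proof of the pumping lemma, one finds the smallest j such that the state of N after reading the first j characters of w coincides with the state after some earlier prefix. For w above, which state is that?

State sequence: 0 -p-> 0 -p-> 0 -q-> 3 -p-> 3 -p-> 3 -q-> 2 -q-> 2 -p-> 2 -q-> 2
First repeat at step 1: 0 was already visited.

The earliest repeat is at step j = 1: N is in 0, which it already visited at step i = 0.

0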